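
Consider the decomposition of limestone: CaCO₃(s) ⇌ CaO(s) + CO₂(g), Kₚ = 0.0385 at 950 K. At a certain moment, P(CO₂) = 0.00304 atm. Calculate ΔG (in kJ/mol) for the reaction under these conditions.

ΔG = -20.1 kJ/mol

(CaCO₃, CaO are pure solids — omitted from Qₚ.)
Qₚ = P(CO₂) = 0.00304
ΔG = RT ln(Qₚ/Kₚ) = (8.314 J mol⁻¹ K⁻¹)(950 K) × ln(0.00304/0.0385)
   = (7.898 kJ/mol)(-2.539) = -20.1 kJ/mol
ΔG < 0, so the forward reaction is spontaneous (proceeds forward).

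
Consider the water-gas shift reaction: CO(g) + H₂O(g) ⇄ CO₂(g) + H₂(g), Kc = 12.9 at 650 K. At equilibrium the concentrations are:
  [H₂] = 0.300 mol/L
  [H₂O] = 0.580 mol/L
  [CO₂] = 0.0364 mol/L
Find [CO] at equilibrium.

At equilibrium, Kc = [CO₂]·[H₂] / ([CO]·[H₂O]) = 12.9.
(0.0364)·(0.300) / (([CO])·(0.580)) = 12.9
[CO] = 0.00146 mol/L

[CO] = 0.00146 mol/L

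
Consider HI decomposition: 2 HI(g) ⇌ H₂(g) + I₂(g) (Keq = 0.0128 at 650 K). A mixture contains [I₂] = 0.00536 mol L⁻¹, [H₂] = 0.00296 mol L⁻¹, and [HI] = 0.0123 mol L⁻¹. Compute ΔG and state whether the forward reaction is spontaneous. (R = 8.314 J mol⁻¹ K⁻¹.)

Q = [H₂]·[I₂] / [HI]² = (0.00296)·(0.00536) / (0.0123)² = 0.105
ΔG = RT ln(Q/Keq) = (8.314 J mol⁻¹ K⁻¹)(650 K) × ln(0.105/0.0128)
   = (5.404 kJ/mol)(2.105) = 11.4 kJ/mol
ΔG > 0, so the forward reaction is non-spontaneous (proceeds in reverse).

ΔG = 11.4 kJ/mol; the forward reaction is non-spontaneous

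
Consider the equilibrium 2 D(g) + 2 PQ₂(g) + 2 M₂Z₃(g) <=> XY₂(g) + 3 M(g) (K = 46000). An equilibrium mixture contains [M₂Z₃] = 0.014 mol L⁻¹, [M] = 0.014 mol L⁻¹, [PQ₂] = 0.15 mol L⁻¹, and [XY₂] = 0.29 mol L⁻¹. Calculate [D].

[D] = 0.0020 mol L⁻¹

At equilibrium, K = [XY₂]·[M]³ / ([D]²·[PQ₂]²·[M₂Z₃]²) = 46000.
(0.29)·(0.014)³ / (([D])²·(0.15)²·(0.014)²) = 46000
[D]² = 3.92×10⁻⁶ ⇒ [D] = 0.0020 mol L⁻¹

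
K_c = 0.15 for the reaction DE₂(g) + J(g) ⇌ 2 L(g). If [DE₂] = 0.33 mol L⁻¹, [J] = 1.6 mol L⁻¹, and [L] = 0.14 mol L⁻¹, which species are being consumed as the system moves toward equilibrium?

DE₂, J (reactants)

Q_c = [L]² / ([DE₂]·[J]) = (0.14)² / ((0.33)·(1.6)) = 0.037
Q_c = 0.037 < K_c = 0.15: net forward reaction.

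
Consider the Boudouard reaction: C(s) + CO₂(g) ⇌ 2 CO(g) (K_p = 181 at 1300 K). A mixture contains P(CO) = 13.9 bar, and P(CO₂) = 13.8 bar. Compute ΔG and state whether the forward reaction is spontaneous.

(C is a pure solid — omitted from Q_p.)
Q_p = P(CO)² / P(CO₂) = (13.9)² / (13.8) = 14.0
ΔG = RT ln(Q_p/K_p) = (8.314 J mol⁻¹ K⁻¹)(1300 K) × ln(14.0/181)
   = (10.81 kJ/mol)(-2.559) = -27.7 kJ/mol
ΔG < 0, so the forward reaction is spontaneous (proceeds forward).

ΔG = -27.7 kJ/mol; the forward reaction is spontaneous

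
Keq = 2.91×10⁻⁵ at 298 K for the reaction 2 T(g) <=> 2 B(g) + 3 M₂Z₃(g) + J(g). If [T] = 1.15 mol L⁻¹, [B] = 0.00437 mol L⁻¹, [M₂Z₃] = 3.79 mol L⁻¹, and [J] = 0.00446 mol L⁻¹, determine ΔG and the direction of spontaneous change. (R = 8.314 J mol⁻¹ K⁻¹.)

ΔG = -5.24 kJ/mol; the forward reaction is spontaneous

Q = [B]²·[M₂Z₃]³·[J] / [T]² = (0.00437)²·(3.79)³·(0.00446) / (1.15)² = 3.51×10⁻⁶
ΔG = RT ln(Q/Keq) = (8.314 J mol⁻¹ K⁻¹)(298 K) × ln(3.51×10⁻⁶/2.91×10⁻⁵)
   = (2.478 kJ/mol)(-2.115) = -5.24 kJ/mol
ΔG < 0, so the forward reaction is spontaneous (proceeds forward).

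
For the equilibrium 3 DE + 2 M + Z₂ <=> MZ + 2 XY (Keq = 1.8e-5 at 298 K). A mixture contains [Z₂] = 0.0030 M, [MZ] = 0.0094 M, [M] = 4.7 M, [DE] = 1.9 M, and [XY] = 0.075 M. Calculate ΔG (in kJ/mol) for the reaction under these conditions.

ΔG = 4.62 kJ/mol

Q = [MZ]·[XY]² / ([DE]³·[M]²·[Z₂]) = (0.0094)·(0.075)² / ((1.9)³·(4.7)²·(0.0030)) = 1.16e-4
ΔG = RT ln(Q/Keq) = (8.314 J mol⁻¹ K⁻¹)(298 K) × ln(1.16e-4/1.8e-5)
   = (2.478 kJ/mol)(1.863) = 4.62 kJ/mol
ΔG > 0, so the forward reaction is non-spontaneous (proceeds in reverse).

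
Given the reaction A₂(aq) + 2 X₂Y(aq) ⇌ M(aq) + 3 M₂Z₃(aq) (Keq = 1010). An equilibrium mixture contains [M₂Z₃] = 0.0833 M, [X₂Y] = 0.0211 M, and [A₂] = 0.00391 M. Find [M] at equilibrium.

At equilibrium, Keq = [M]·[M₂Z₃]³ / ([A₂]·[X₂Y]²) = 1010.
([M])·(0.0833)³ / ((0.00391)·(0.0211)²) = 1010
[M] = 3.04 M

[M] = 3.04 M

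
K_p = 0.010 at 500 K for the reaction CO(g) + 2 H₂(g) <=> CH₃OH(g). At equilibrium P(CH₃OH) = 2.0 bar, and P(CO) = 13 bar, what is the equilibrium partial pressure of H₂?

At equilibrium, K_p = P(CH₃OH) / (P(CO)·P(H₂)²) = 0.010.
(2.0) / ((13)·(P(H₂))²) = 0.010
P(H₂)² = 15.4 ⇒ P(H₂) = 3.9 bar

P(H₂) = 3.9 bar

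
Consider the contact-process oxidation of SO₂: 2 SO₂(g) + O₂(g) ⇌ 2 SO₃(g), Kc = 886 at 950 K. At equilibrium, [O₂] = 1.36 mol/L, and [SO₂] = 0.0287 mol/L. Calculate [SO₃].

At equilibrium, Kc = [SO₃]² / ([SO₂]²·[O₂]) = 886.
([SO₃])² / ((0.0287)²·(1.36)) = 886
[SO₃]² = 0.993 ⇒ [SO₃] = 0.996 mol/L

[SO₃] = 0.996 mol/L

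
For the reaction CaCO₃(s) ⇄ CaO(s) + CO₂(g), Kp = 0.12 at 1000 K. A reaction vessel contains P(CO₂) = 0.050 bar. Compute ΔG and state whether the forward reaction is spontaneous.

(CaCO₃, CaO are pure solids — omitted from Qp.)
Qp = P(CO₂) = 0.0500
ΔG = RT ln(Qp/Kp) = (8.314 J mol⁻¹ K⁻¹)(1000 K) × ln(0.0500/0.12)
   = (8.314 kJ/mol)(-0.8755) = -7.28 kJ/mol
ΔG < 0, so the forward reaction is spontaneous (proceeds forward).

ΔG = -7.28 kJ/mol; the forward reaction is spontaneous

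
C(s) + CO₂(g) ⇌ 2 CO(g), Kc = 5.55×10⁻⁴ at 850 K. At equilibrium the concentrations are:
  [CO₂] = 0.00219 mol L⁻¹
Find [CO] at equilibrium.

[CO] = 0.00110 mol L⁻¹

(C is a pure solid — omitted from Kc.)
At equilibrium, Kc = [CO]² / [CO₂] = 5.55×10⁻⁴.
([CO])² / (0.00219) = 5.55×10⁻⁴
[CO]² = 1.22×10⁻⁶ ⇒ [CO] = 0.00110 mol L⁻¹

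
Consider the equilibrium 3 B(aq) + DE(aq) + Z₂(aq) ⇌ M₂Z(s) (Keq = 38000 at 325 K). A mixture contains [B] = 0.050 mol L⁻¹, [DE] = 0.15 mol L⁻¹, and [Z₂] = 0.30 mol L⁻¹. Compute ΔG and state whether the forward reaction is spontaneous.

(M₂Z is a pure solid — omitted from Q.)
Q = 1 / ([B]³·[DE]·[Z₂]) = 1 / ((0.050)³·(0.15)·(0.30)) = 1.78e5
ΔG = RT ln(Q/Keq) = (8.314 J mol⁻¹ K⁻¹)(325 K) × ln(1.78e5/38000)
   = (2.702 kJ/mol)(1.544) = 4.17 kJ/mol
ΔG > 0, so the forward reaction is non-spontaneous (proceeds in reverse).

ΔG = 4.17 kJ/mol; the forward reaction is non-spontaneous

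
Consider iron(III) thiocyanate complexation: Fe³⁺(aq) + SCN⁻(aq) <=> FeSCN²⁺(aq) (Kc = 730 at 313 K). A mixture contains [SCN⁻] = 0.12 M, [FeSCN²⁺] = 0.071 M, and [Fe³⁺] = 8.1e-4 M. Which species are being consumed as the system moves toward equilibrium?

none (at equilibrium)

Qc = [FeSCN²⁺] / ([Fe³⁺]·[SCN⁻]) = (0.071) / ((8.1e-4)·(0.12)) = 730
Qc = 730 = Kc; the system is at equilibrium.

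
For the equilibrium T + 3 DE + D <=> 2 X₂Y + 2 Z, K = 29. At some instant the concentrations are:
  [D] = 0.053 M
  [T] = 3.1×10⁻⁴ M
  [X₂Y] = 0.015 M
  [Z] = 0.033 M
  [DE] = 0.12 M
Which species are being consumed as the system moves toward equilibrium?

Q = [X₂Y]²·[Z]² / ([T]·[DE]³·[D]) = (0.015)²·(0.033)² / ((3.1×10⁻⁴)·(0.12)³·(0.053)) = 8.6
Q = 8.6 < K = 29: net forward reaction.

T, DE, D (reactants)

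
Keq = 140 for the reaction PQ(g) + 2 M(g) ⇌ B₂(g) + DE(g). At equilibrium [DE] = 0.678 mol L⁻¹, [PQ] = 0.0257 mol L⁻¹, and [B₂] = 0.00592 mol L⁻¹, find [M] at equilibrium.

At equilibrium, Keq = [B₂]·[DE] / ([PQ]·[M]²) = 140.
(0.00592)·(0.678) / ((0.0257)·([M])²) = 140
[M]² = 0.00112 ⇒ [M] = 0.0334 mol L⁻¹

[M] = 0.0334 mol L⁻¹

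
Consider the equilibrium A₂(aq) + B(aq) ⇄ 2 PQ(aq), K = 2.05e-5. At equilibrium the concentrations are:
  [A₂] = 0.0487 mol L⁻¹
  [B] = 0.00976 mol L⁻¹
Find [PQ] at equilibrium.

[PQ] = 9.87e-5 mol L⁻¹

At equilibrium, K = [PQ]² / ([A₂]·[B]) = 2.05e-5.
([PQ])² / ((0.0487)·(0.00976)) = 2.05e-5
[PQ]² = 9.74e-9 ⇒ [PQ] = 9.87e-5 mol L⁻¹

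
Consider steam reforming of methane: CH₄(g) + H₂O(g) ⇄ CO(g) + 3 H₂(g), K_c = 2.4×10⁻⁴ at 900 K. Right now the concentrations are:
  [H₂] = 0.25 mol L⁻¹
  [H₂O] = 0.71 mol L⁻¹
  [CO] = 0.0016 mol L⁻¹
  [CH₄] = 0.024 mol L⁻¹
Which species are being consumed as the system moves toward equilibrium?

Q_c = [CO]·[H₂]³ / ([CH₄]·[H₂O]) = (0.0016)·(0.25)³ / ((0.024)·(0.71)) = 0.0015
Q_c = 0.0015 > K_c = 2.4×10⁻⁴: net reverse reaction.

CO, H₂ (products)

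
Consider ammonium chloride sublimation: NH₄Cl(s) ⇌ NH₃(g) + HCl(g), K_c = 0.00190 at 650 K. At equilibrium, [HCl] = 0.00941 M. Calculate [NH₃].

(NH₄Cl is a pure solid — omitted from K_c.)
At equilibrium, K_c = [NH₃]·[HCl] = 0.00190.
([NH₃])·(0.00941) = 0.00190
[NH₃] = 0.202 M

[NH₃] = 0.202 M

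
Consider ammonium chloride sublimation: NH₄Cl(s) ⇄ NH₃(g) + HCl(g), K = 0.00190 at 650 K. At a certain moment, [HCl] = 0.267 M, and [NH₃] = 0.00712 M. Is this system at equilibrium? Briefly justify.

(NH₄Cl is a pure solid — omitted from Q.)
Q = [NH₃]·[HCl] = (0.00712)·(0.267) = 0.00190
Q = 0.00190 = K; the system is at equilibrium.

yes, at equilibrium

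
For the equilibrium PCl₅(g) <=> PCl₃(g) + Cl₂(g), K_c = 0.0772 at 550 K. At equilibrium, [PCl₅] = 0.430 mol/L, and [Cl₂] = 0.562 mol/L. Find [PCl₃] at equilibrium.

At equilibrium, K_c = [PCl₃]·[Cl₂] / [PCl₅] = 0.0772.
([PCl₃])·(0.562) / (0.430) = 0.0772
[PCl₃] = 0.0591 mol/L

[PCl₃] = 0.0591 mol/L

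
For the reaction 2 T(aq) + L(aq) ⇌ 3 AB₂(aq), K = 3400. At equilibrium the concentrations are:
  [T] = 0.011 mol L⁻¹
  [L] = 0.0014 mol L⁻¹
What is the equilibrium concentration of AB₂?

At equilibrium, K = [AB₂]³ / ([T]²·[L]) = 3400.
([AB₂])³ / ((0.011)²·(0.0014)) = 3400
[AB₂]³ = 5.76×10⁻⁴ ⇒ [AB₂] = 0.083 mol L⁻¹

[AB₂] = 0.083 mol L⁻¹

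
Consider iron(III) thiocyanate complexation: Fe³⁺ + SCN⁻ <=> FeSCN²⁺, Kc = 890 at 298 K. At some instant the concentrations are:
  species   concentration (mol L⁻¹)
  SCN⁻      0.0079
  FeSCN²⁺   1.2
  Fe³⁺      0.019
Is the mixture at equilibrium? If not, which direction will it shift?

no; Q > K, reaction proceeds in reverse

Qc = [FeSCN²⁺] / ([Fe³⁺]·[SCN⁻]) = (1.2) / ((0.019)·(0.0079)) = 8000
Qc = 8000 > Kc = 890: net reverse reaction.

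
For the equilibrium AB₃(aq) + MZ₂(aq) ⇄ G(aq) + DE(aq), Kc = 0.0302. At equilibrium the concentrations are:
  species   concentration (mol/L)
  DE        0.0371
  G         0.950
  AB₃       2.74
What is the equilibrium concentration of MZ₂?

[MZ₂] = 0.426 mol/L

At equilibrium, Kc = [G]·[DE] / ([AB₃]·[MZ₂]) = 0.0302.
(0.950)·(0.0371) / ((2.74)·([MZ₂])) = 0.0302
[MZ₂] = 0.426 mol/L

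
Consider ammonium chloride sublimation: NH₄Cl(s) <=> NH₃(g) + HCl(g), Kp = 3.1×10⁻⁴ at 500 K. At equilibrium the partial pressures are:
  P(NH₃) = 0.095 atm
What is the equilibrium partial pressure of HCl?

(NH₄Cl is a pure solid — omitted from Kp.)
At equilibrium, Kp = P(NH₃)·P(HCl) = 3.1×10⁻⁴.
(0.095)·(P(HCl)) = 3.1×10⁻⁴
P(HCl) = 0.00326 = 0.0033 atm

P(HCl) = 0.0033 atm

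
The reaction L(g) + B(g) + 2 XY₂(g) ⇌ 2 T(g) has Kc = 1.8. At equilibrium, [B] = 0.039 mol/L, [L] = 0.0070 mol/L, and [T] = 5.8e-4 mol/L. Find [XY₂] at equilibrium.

[XY₂] = 0.026 mol/L

At equilibrium, Kc = [T]² / ([L]·[B]·[XY₂]²) = 1.8.
(5.8e-4)² / ((0.0070)·(0.039)·([XY₂])²) = 1.8
[XY₂]² = 6.85e-4 ⇒ [XY₂] = 0.026 mol/L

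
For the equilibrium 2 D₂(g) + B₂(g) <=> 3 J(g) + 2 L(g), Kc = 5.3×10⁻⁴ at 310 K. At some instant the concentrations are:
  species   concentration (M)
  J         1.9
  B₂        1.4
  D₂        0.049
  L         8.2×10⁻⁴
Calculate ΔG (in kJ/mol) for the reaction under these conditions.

ΔG = 2.45 kJ/mol

Qc = [J]³·[L]² / ([D₂]²·[B₂]) = (1.9)³·(8.2×10⁻⁴)² / ((0.049)²·(1.4)) = 0.00137
ΔG = RT ln(Qc/Kc) = (8.314 J mol⁻¹ K⁻¹)(310 K) × ln(0.00137/5.3×10⁻⁴)
   = (2.577 kJ/mol)(0.9497) = 2.45 kJ/mol
ΔG > 0, so the forward reaction is non-spontaneous (proceeds in reverse).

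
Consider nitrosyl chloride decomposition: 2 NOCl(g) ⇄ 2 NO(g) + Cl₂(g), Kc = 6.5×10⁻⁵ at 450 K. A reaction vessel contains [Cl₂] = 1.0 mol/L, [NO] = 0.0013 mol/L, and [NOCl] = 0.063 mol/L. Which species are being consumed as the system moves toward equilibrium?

Qc = [NO]²·[Cl₂] / [NOCl]² = (0.0013)²·(1.0) / (0.063)² = 4.3×10⁻⁴
Qc = 4.3×10⁻⁴ > Kc = 6.5×10⁻⁵: net reverse reaction.

NO, Cl₂ (products)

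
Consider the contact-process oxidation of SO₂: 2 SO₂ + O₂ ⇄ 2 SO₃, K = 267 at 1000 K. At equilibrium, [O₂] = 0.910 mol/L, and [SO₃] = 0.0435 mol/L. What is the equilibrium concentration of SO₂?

[SO₂] = 0.00279 mol/L

At equilibrium, K = [SO₃]² / ([SO₂]²·[O₂]) = 267.
(0.0435)² / (([SO₂])²·(0.910)) = 267
[SO₂]² = 7.79e-6 ⇒ [SO₂] = 0.00279 mol/L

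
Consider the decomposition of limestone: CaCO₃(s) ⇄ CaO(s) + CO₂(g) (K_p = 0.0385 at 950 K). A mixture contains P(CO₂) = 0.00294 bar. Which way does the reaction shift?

in the forward direction

(CaCO₃, CaO are pure solids — omitted from Q_p.)
Q_p = P(CO₂) = 0.00294
Q_p = 0.00294 < K_p = 0.0385, so the forward reaction proceeds.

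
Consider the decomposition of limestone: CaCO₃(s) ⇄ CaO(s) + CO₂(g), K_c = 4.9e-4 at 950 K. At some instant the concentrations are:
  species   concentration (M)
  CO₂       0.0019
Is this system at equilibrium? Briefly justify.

no; Q > K, reaction proceeds in reverse

(CaCO₃, CaO are pure solids — omitted from Q_c.)
Q_c = [CO₂] = 0.0019
Q_c = 0.0019 > K_c = 4.9e-4: net reverse reaction.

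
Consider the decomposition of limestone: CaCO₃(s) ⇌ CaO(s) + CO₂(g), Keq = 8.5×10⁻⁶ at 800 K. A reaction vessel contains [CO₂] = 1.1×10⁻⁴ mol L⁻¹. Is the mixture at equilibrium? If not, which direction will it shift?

no; Q > K, reaction proceeds in reverse

(CaCO₃, CaO are pure solids — omitted from Q.)
Q = [CO₂] = 1.1×10⁻⁴
Q = 1.1×10⁻⁴ > Keq = 8.5×10⁻⁶: net reverse reaction.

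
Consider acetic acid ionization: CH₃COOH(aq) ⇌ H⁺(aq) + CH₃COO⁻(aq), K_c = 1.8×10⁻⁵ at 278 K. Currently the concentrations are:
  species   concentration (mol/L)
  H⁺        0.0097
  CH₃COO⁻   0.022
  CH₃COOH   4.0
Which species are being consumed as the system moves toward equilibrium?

Q_c = [H⁺]·[CH₃COO⁻] / [CH₃COOH] = (0.0097)·(0.022) / (4.0) = 5.3×10⁻⁵
Q_c = 5.3×10⁻⁵ > K_c = 1.8×10⁻⁵: net reverse reaction.

H⁺, CH₃COO⁻ (products)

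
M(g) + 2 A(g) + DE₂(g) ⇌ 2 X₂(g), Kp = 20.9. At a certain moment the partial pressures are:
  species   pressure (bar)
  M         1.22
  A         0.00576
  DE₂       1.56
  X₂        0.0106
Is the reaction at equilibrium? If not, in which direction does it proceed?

Qp = P(X₂)² / (P(M)·P(A)²·P(DE₂)) = (0.0106)² / ((1.22)·(0.00576)²·(1.56)) = 1.78
Qp = 1.78 < Kp = 20.9, so the forward reaction proceeds.

in the forward direction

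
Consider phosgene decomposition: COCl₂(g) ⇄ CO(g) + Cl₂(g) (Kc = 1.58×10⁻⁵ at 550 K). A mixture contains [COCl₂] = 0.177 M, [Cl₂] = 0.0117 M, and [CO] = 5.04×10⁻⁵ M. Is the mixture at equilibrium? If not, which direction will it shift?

Qc = [CO]·[Cl₂] / [COCl₂] = (5.04×10⁻⁵)·(0.0117) / (0.177) = 3.33×10⁻⁶
Qc = 3.33×10⁻⁶ < Kc = 1.58×10⁻⁵: net forward reaction.

no; Q < K, reaction proceeds forward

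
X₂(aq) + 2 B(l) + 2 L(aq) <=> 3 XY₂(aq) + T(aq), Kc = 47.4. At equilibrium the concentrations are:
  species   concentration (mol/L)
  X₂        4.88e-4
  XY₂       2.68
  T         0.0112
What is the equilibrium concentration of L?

[L] = 3.05 mol/L

(B is a pure liquid — omitted from Kc.)
At equilibrium, Kc = [XY₂]³·[T] / ([X₂]·[L]²) = 47.4.
(2.68)³·(0.0112) / ((4.88e-4)·([L])²) = 47.4
[L]² = 9.32 ⇒ [L] = 3.05 mol/L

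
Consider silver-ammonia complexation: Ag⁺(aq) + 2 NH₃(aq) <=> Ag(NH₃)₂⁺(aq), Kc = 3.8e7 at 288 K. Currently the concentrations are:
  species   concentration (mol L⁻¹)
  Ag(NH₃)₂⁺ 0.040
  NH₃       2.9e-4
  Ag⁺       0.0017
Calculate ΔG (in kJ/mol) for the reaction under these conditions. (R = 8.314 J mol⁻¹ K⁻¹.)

ΔG = 4.78 kJ/mol

Qc = [Ag(NH₃)₂⁺] / ([Ag⁺]·[NH₃]²) = (0.040) / ((0.0017)·(2.9e-4)²) = 2.80e8
ΔG = RT ln(Qc/Kc) = (8.314 J mol⁻¹ K⁻¹)(288 K) × ln(2.80e8/3.8e7)
   = (2.394 kJ/mol)(1.997) = 4.78 kJ/mol
ΔG > 0, so the forward reaction is non-spontaneous (proceeds in reverse).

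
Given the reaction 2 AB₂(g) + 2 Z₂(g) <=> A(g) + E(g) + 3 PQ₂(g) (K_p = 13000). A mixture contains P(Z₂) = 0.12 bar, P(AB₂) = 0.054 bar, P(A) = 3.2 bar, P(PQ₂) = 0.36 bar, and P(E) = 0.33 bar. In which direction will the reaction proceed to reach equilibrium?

Q_p = P(A)·P(E)·P(PQ₂)³ / (P(AB₂)²·P(Z₂)²) = (3.2)·(0.33)·(0.36)³ / ((0.054)²·(0.12)²) = 1200
Q_p = 1200 < K_p = 13000, so the forward reaction proceeds.

forward (toward products)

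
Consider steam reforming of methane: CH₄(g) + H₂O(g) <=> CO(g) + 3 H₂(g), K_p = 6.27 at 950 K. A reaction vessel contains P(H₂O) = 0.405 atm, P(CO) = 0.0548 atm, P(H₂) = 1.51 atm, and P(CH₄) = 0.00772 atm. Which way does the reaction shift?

Q_p = P(CO)·P(H₂)³ / (P(CH₄)·P(H₂O)) = (0.0548)·(1.51)³ / ((0.00772)·(0.405)) = 60.3
Q_p = 60.3 > K_p = 6.27, so the reverse reaction proceeds.

to the left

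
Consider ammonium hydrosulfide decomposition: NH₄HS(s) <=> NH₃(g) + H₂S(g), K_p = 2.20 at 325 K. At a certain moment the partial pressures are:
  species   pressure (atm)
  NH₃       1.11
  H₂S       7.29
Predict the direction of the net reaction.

in the reverse direction

(NH₄HS is a pure solid — omitted from Q_p.)
Q_p = P(NH₃)·P(H₂S) = (1.11)·(7.29) = 8.09
Q_p = 8.09 > K_p = 2.20, so the reverse reaction proceeds.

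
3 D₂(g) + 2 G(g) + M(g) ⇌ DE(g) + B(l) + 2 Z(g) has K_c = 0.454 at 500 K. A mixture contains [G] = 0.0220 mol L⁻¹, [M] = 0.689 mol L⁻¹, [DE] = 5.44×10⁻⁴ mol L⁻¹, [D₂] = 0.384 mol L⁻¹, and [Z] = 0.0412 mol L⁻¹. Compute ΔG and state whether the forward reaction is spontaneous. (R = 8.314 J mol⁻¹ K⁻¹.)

ΔG = -9.26 kJ/mol; the forward reaction is spontaneous

(B is a pure liquid — omitted from Q_c.)
Q_c = [DE]·[Z]² / ([D₂]³·[G]²·[M]) = (5.44×10⁻⁴)·(0.0412)² / ((0.384)³·(0.0220)²·(0.689)) = 0.0489
ΔG = RT ln(Q_c/K_c) = (8.314 J mol⁻¹ K⁻¹)(500 K) × ln(0.0489/0.454)
   = (4.157 kJ/mol)(-2.228) = -9.26 kJ/mol
ΔG < 0, so the forward reaction is spontaneous (proceeds forward).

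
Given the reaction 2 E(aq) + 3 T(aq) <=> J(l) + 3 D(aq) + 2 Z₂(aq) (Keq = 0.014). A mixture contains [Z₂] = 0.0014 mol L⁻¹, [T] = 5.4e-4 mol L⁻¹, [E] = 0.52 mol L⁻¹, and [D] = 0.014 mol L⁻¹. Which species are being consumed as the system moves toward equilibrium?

J, D, Z₂ (products)

(J is a pure liquid — omitted from Q.)
Q = [D]³·[Z₂]² / ([E]²·[T]³) = (0.014)³·(0.0014)² / ((0.52)²·(5.4e-4)³) = 0.13
Q = 0.13 > Keq = 0.014: net reverse reaction.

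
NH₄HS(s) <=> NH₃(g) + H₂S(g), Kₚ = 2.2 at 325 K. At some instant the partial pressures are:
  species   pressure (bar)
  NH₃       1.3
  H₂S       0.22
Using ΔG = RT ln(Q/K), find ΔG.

(NH₄HS is a pure solid — omitted from Qₚ.)
Qₚ = P(NH₃)·P(H₂S) = (1.3)·(0.22) = 0.286
ΔG = RT ln(Qₚ/Kₚ) = (8.314 J mol⁻¹ K⁻¹)(325 K) × ln(0.286/2.2)
   = (2.702 kJ/mol)(-2.040) = -5.51 kJ/mol
ΔG < 0, so the forward reaction is spontaneous (proceeds forward).

ΔG = -5.51 kJ/mol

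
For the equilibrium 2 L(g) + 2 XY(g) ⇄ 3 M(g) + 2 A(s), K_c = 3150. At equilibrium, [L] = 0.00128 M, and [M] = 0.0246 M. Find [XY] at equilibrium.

[XY] = 0.0537 M

(A is a pure solid — omitted from K_c.)
At equilibrium, K_c = [M]³ / ([L]²·[XY]²) = 3150.
(0.0246)³ / ((0.00128)²·([XY])²) = 3150
[XY]² = 0.00288 ⇒ [XY] = 0.0537 M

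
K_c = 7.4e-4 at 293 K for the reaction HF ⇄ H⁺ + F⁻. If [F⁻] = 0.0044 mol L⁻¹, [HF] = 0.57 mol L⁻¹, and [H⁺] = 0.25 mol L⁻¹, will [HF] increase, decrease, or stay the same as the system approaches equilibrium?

increase

Q_c = [H⁺]·[F⁻] / [HF] = (0.25)·(0.0044) / (0.57) = 0.0019
Q_c = 0.0019 > K_c = 7.4e-4: net reverse reaction.
HF is a reactant, so it increases.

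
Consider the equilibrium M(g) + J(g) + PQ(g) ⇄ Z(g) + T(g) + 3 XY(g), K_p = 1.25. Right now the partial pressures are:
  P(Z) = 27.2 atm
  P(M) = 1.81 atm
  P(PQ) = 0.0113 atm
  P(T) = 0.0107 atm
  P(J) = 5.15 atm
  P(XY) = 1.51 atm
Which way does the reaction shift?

Q_p = P(Z)·P(T)·P(XY)³ / (P(M)·P(J)·P(PQ)) = (27.2)·(0.0107)·(1.51)³ / ((1.81)·(5.15)·(0.0113)) = 9.51
Q_p = 9.51 > K_p = 1.25, so the reverse reaction proceeds.

toward reactants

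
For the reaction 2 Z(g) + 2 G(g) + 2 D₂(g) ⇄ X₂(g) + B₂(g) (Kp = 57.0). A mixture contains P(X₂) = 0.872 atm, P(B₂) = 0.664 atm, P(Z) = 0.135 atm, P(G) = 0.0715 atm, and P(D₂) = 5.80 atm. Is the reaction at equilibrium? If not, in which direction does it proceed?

reverse (toward reactants)

Qp = P(X₂)·P(B₂) / (P(Z)²·P(G)²·P(D₂)²) = (0.872)·(0.664) / ((0.135)²·(0.0715)²·(5.80)²) = 185
Qp = 185 > Kp = 57.0, so the reverse reaction proceeds.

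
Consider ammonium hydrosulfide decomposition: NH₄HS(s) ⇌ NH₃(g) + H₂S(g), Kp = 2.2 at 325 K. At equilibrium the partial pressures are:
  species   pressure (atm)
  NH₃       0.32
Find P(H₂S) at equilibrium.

P(H₂S) = 6.9 atm

(NH₄HS is a pure solid — omitted from Kp.)
At equilibrium, Kp = P(NH₃)·P(H₂S) = 2.2.
(0.32)·(P(H₂S)) = 2.2
P(H₂S) = 6.87 = 6.9 atm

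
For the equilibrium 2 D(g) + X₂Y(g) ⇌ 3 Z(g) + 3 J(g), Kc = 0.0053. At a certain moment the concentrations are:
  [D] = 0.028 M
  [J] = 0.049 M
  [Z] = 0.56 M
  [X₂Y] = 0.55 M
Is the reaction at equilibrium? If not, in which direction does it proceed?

Qc = [Z]³·[J]³ / ([D]²·[X₂Y]) = (0.56)³·(0.049)³ / ((0.028)²·(0.55)) = 0.048
Qc = 0.048 > Kc = 0.0053, so the reverse reaction proceeds.

reverse (toward reactants)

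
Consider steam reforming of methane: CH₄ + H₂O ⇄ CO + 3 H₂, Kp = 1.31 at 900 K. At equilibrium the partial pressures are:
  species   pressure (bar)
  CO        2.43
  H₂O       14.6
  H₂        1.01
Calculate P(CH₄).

P(CH₄) = 0.131 bar

At equilibrium, Kp = P(CO)·P(H₂)³ / (P(CH₄)·P(H₂O)) = 1.31.
(2.43)·(1.01)³ / ((P(CH₄))·(14.6)) = 1.31
P(CH₄) = 0.131 bar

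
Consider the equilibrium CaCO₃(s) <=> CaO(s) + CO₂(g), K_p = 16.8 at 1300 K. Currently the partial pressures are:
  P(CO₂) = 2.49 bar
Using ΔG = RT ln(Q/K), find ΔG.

(CaCO₃, CaO are pure solids — omitted from Q_p.)
Q_p = P(CO₂) = 2.49
ΔG = RT ln(Q_p/K_p) = (8.314 J mol⁻¹ K⁻¹)(1300 K) × ln(2.49/16.8)
   = (10.81 kJ/mol)(-1.909) = -20.6 kJ/mol
ΔG < 0, so the forward reaction is spontaneous (proceeds forward).

ΔG = -20.6 kJ/mol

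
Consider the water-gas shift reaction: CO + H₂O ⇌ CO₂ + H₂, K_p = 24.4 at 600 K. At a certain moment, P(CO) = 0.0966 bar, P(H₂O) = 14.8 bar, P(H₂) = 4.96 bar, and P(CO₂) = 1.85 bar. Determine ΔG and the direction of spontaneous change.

ΔG = -6.66 kJ/mol; the forward reaction is spontaneous

Q_p = P(CO₂)·P(H₂) / (P(CO)·P(H₂O)) = (1.85)·(4.96) / ((0.0966)·(14.8)) = 6.42
ΔG = RT ln(Q_p/K_p) = (8.314 J mol⁻¹ K⁻¹)(600 K) × ln(6.42/24.4)
   = (4.988 kJ/mol)(-1.335) = -6.66 kJ/mol
ΔG < 0, so the forward reaction is spontaneous (proceeds forward).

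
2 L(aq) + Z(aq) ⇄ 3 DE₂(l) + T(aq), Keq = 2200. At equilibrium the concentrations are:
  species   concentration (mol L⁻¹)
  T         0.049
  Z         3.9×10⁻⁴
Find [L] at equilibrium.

(DE₂ is a pure liquid — omitted from Keq.)
At equilibrium, Keq = [T] / ([L]²·[Z]) = 2200.
(0.049) / (([L])²·(3.9×10⁻⁴)) = 2200
[L]² = 0.0571 ⇒ [L] = 0.24 mol L⁻¹

[L] = 0.24 mol L⁻¹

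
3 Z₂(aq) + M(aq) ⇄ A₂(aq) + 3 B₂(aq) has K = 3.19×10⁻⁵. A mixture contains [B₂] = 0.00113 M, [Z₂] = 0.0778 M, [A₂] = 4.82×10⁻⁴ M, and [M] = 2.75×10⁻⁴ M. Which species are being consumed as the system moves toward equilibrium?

Z₂, M (reactants)

Q = [A₂]·[B₂]³ / ([Z₂]³·[M]) = (4.82×10⁻⁴)·(0.00113)³ / ((0.0778)³·(2.75×10⁻⁴)) = 5.37×10⁻⁶
Q = 5.37×10⁻⁶ < K = 3.19×10⁻⁵: net forward reaction.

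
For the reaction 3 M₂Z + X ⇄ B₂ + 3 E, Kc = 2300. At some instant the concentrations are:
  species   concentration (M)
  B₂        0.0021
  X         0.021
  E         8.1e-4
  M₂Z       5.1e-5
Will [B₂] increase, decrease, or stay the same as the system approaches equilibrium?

increase

Qc = [B₂]·[E]³ / ([M₂Z]³·[X]) = (0.0021)·(8.1e-4)³ / ((5.1e-5)³·(0.021)) = 400
Qc = 400 < Kc = 2300: net forward reaction.
B₂ is a product, so it increases.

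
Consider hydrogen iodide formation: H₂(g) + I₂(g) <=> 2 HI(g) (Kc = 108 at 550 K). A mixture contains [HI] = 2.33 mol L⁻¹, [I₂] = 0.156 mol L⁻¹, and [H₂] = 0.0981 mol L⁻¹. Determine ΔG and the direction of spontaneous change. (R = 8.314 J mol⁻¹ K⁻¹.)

ΔG = 5.44 kJ/mol; the forward reaction is non-spontaneous

Qc = [HI]² / ([H₂]·[I₂]) = (2.33)² / ((0.0981)·(0.156)) = 355
ΔG = RT ln(Qc/Kc) = (8.314 J mol⁻¹ K⁻¹)(550 K) × ln(355/108)
   = (4.573 kJ/mol)(1.190) = 5.44 kJ/mol
ΔG > 0, so the forward reaction is non-spontaneous (proceeds in reverse).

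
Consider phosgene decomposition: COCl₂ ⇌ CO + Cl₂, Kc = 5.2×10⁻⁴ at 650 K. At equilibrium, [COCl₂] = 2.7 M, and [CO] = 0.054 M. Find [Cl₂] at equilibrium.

At equilibrium, Kc = [CO]·[Cl₂] / [COCl₂] = 5.2×10⁻⁴.
(0.054)·([Cl₂]) / (2.7) = 5.2×10⁻⁴
[Cl₂] = 0.0260 = 0.026 M

[Cl₂] = 0.026 M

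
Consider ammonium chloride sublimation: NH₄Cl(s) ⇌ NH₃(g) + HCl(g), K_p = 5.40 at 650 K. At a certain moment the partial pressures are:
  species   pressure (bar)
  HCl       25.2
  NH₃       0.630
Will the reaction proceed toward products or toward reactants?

(NH₄Cl is a pure solid — omitted from Q_p.)
Q_p = P(NH₃)·P(HCl) = (0.630)·(25.2) = 15.9
Q_p = 15.9 > K_p = 5.40, so the reverse reaction proceeds.

to the left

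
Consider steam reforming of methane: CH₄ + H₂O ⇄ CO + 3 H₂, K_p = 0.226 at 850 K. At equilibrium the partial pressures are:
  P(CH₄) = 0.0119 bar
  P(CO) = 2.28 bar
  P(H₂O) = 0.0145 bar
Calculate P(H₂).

P(H₂) = 0.0258 bar

At equilibrium, K_p = P(CO)·P(H₂)³ / (P(CH₄)·P(H₂O)) = 0.226.
(2.28)·(P(H₂))³ / ((0.0119)·(0.0145)) = 0.226
P(H₂)³ = 1.71e-5 ⇒ P(H₂) = 0.0258 bar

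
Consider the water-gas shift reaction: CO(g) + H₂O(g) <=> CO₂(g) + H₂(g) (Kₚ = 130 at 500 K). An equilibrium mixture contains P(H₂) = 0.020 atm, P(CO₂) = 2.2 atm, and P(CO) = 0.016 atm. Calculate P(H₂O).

At equilibrium, Kₚ = P(CO₂)·P(H₂) / (P(CO)·P(H₂O)) = 130.
(2.2)·(0.020) / ((0.016)·(P(H₂O))) = 130
P(H₂O) = 0.0212 = 0.021 atm

P(H₂O) = 0.021 atm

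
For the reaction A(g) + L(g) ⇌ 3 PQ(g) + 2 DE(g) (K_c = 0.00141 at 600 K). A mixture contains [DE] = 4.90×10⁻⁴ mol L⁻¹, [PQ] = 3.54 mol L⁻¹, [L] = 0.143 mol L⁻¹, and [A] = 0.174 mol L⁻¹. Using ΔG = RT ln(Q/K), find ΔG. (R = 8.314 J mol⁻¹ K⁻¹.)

Q_c = [PQ]³·[DE]² / ([A]·[L]) = (3.54)³·(4.90×10⁻⁴)² / ((0.174)·(0.143)) = 4.28×10⁻⁴
ΔG = RT ln(Q_c/K_c) = (8.314 J mol⁻¹ K⁻¹)(600 K) × ln(4.28×10⁻⁴/0.00141)
   = (4.988 kJ/mol)(-1.192) = -5.95 kJ/mol
ΔG < 0, so the forward reaction is spontaneous (proceeds forward).

ΔG = -5.95 kJ/mol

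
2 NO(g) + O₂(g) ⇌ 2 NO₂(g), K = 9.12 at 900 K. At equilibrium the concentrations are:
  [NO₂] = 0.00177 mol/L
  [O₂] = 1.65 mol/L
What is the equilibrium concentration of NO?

[NO] = 4.56e-4 mol/L

At equilibrium, K = [NO₂]² / ([NO]²·[O₂]) = 9.12.
(0.00177)² / (([NO])²·(1.65)) = 9.12
[NO]² = 2.08e-7 ⇒ [NO] = 4.56e-4 mol/L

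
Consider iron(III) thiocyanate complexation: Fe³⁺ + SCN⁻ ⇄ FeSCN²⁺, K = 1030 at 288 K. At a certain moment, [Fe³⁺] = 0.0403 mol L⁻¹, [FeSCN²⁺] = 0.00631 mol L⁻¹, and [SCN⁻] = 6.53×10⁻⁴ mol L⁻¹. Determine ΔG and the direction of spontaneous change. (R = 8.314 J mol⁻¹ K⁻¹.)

ΔG = -3.49 kJ/mol; the forward reaction is spontaneous

Q = [FeSCN²⁺] / ([Fe³⁺]·[SCN⁻]) = (0.00631) / ((0.0403)·(6.53×10⁻⁴)) = 240
ΔG = RT ln(Q/K) = (8.314 J mol⁻¹ K⁻¹)(288 K) × ln(240/1030)
   = (2.394 kJ/mol)(-1.457) = -3.49 kJ/mol
ΔG < 0, so the forward reaction is spontaneous (proceeds forward).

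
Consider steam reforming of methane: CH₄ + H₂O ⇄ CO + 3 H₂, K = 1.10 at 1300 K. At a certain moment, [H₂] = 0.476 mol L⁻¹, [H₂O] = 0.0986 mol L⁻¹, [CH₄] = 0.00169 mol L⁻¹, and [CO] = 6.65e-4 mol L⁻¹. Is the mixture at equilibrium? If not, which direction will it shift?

Q = [CO]·[H₂]³ / ([CH₄]·[H₂O]) = (6.65e-4)·(0.476)³ / ((0.00169)·(0.0986)) = 0.430
Q = 0.430 < K = 1.10: net forward reaction.

no; Q < K, reaction proceeds forward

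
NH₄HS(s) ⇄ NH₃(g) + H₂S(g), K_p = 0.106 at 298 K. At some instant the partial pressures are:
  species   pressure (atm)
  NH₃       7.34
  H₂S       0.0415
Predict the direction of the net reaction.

(NH₄HS is a pure solid — omitted from Q_p.)
Q_p = P(NH₃)·P(H₂S) = (7.34)·(0.0415) = 0.305
Q_p = 0.305 > K_p = 0.106, so the reverse reaction proceeds.

reverse (toward reactants)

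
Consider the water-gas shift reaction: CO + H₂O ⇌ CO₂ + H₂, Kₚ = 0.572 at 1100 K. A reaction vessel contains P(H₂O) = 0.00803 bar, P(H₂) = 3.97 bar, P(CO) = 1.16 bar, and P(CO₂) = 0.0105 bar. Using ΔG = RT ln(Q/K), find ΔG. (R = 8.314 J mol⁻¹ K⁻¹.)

Qₚ = P(CO₂)·P(H₂) / (P(CO)·P(H₂O)) = (0.0105)·(3.97) / ((1.16)·(0.00803)) = 4.48
ΔG = RT ln(Qₚ/Kₚ) = (8.314 J mol⁻¹ K⁻¹)(1100 K) × ln(4.48/0.572)
   = (9.145 kJ/mol)(2.058) = 18.8 kJ/mol
ΔG > 0, so the forward reaction is non-spontaneous (proceeds in reverse).

ΔG = 18.8 kJ/mol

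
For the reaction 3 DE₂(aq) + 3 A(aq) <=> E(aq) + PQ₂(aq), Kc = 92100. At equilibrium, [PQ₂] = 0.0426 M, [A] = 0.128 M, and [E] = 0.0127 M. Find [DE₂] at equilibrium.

[DE₂] = 0.0141 M

At equilibrium, Kc = [E]·[PQ₂] / ([DE₂]³·[A]³) = 92100.
(0.0127)·(0.0426) / (([DE₂])³·(0.128)³) = 92100
[DE₂]³ = 2.80e-6 ⇒ [DE₂] = 0.0141 M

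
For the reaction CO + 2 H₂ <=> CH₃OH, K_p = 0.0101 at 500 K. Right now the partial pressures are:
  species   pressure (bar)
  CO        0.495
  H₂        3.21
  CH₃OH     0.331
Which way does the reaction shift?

Q_p = P(CH₃OH) / (P(CO)·P(H₂)²) = (0.331) / ((0.495)·(3.21)²) = 0.0649
Q_p = 0.0649 > K_p = 0.0101, so the reverse reaction proceeds.

reverse (toward reactants)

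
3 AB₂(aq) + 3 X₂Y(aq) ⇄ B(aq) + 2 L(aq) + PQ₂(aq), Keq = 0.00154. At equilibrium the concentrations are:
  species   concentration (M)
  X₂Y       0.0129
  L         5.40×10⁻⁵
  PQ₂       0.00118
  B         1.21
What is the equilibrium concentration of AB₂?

[AB₂] = 0.108 M

At equilibrium, Keq = [B]·[L]²·[PQ₂] / ([AB₂]³·[X₂Y]³) = 0.00154.
(1.21)·(5.40×10⁻⁵)²·(0.00118) / (([AB₂])³·(0.0129)³) = 0.00154
[AB₂]³ = 0.00126 ⇒ [AB₂] = 0.108 M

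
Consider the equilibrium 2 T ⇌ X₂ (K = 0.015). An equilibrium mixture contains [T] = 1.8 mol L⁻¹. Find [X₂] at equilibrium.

[X₂] = 0.049 mol L⁻¹

At equilibrium, K = [X₂] / [T]² = 0.015.
([X₂]) / (1.8)² = 0.015
[X₂] = 0.0486 = 0.049 mol L⁻¹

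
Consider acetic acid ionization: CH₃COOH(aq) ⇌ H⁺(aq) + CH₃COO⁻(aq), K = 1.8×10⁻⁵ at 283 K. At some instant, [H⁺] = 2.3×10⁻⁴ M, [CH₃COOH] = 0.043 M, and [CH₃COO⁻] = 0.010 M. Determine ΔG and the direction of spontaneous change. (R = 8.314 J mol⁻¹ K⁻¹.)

Q = [H⁺]·[CH₃COO⁻] / [CH₃COOH] = (2.3×10⁻⁴)·(0.010) / (0.043) = 5.35×10⁻⁵
ΔG = RT ln(Q/K) = (8.314 J mol⁻¹ K⁻¹)(283 K) × ln(5.35×10⁻⁵/1.8×10⁻⁵)
   = (2.353 kJ/mol)(1.089) = 2.56 kJ/mol
ΔG > 0, so the forward reaction is non-spontaneous (proceeds in reverse).

ΔG = 2.56 kJ/mol; the forward reaction is non-spontaneous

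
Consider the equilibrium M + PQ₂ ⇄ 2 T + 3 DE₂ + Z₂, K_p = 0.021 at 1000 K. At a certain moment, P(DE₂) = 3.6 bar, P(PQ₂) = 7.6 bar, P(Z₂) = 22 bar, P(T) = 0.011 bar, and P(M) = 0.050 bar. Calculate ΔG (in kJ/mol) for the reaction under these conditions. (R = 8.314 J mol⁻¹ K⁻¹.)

Q_p = P(T)²·P(DE₂)³·P(Z₂) / (P(M)·P(PQ₂)) = (0.011)²·(3.6)³·(22) / ((0.050)·(7.6)) = 0.327
ΔG = RT ln(Q_p/K_p) = (8.314 J mol⁻¹ K⁻¹)(1000 K) × ln(0.327/0.021)
   = (8.314 kJ/mol)(2.745) = 22.8 kJ/mol
ΔG > 0, so the forward reaction is non-spontaneous (proceeds in reverse).

ΔG = 22.8 kJ/mol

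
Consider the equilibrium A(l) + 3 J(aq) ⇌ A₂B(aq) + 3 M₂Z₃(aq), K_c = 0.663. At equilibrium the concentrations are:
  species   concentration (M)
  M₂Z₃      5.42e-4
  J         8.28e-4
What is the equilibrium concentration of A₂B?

[A₂B] = 2.36 M

(A is a pure liquid — omitted from K_c.)
At equilibrium, K_c = [A₂B]·[M₂Z₃]³ / [J]³ = 0.663.
([A₂B])·(5.42e-4)³ / (8.28e-4)³ = 0.663
[A₂B] = 2.36 M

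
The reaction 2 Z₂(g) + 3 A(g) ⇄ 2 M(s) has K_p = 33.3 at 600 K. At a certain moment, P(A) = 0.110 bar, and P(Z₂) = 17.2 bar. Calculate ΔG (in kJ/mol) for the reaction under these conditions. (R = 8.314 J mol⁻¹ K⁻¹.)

ΔG = -12.8 kJ/mol

(M is a pure solid — omitted from Q_p.)
Q_p = 1 / (P(Z₂)²·P(A)³) = 1 / ((17.2)²·(0.110)³) = 2.54
ΔG = RT ln(Q_p/K_p) = (8.314 J mol⁻¹ K⁻¹)(600 K) × ln(2.54/33.3)
   = (4.988 kJ/mol)(-2.573) = -12.8 kJ/mol
ΔG < 0, so the forward reaction is spontaneous (proceeds forward).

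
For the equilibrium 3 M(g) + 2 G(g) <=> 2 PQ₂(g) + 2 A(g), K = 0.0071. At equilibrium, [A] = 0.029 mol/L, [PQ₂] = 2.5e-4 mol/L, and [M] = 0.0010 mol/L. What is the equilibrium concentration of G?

[G] = 2.7 mol/L

At equilibrium, K = [PQ₂]²·[A]² / ([M]³·[G]²) = 0.0071.
(2.5e-4)²·(0.029)² / ((0.0010)³·([G])²) = 0.0071
[G]² = 7.40 ⇒ [G] = 2.7 mol/L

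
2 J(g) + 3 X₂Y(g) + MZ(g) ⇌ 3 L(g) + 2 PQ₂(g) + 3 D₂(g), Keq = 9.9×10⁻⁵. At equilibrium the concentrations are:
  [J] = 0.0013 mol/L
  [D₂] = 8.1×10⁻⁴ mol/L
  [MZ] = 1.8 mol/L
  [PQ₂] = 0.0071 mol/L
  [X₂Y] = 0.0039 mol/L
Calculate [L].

[L] = 0.087 mol/L

At equilibrium, Keq = [L]³·[PQ₂]²·[D₂]³ / ([J]²·[X₂Y]³·[MZ]) = 9.9×10⁻⁵.
([L])³·(0.0071)²·(8.1×10⁻⁴)³ / ((0.0013)²·(0.0039)³·(1.8)) = 9.9×10⁻⁵
[L]³ = 6.67×10⁻⁴ ⇒ [L] = 0.087 mol/L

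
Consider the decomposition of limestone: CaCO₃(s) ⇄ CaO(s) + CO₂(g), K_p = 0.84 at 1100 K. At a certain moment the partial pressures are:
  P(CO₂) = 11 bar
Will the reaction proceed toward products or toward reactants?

to the left

(CaCO₃, CaO are pure solids — omitted from Q_p.)
Q_p = P(CO₂) = 11
Q_p = 11 > K_p = 0.84, so the reverse reaction proceeds.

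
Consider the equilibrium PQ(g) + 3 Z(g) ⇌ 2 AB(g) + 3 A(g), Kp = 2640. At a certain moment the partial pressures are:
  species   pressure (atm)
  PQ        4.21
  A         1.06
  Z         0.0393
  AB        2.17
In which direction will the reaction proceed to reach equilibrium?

Qp = P(AB)²·P(A)³ / (P(PQ)·P(Z)³) = (2.17)²·(1.06)³ / ((4.21)·(0.0393)³) = 21900
Qp = 21900 > Kp = 2640, so the reverse reaction proceeds.

in the reverse direction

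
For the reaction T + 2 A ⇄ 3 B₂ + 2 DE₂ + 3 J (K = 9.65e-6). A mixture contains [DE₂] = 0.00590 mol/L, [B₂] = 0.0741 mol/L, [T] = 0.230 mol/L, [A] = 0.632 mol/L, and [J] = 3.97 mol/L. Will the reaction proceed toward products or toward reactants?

Q = [B₂]³·[DE₂]²·[J]³ / ([T]·[A]²) = (0.0741)³·(0.00590)²·(3.97)³ / ((0.230)·(0.632)²) = 9.65e-6
Q = 9.65e-6 = K, so the system is already at equilibrium.

at equilibrium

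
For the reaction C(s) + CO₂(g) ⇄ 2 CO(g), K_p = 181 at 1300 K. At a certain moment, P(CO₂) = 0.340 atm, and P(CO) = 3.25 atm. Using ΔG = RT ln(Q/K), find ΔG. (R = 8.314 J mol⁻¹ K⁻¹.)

(C is a pure solid — omitted from Q_p.)
Q_p = P(CO)² / P(CO₂) = (3.25)² / (0.340) = 31.1
ΔG = RT ln(Q_p/K_p) = (8.314 J mol⁻¹ K⁻¹)(1300 K) × ln(31.1/181)
   = (10.81 kJ/mol)(-1.761) = -19.0 kJ/mol
ΔG < 0, so the forward reaction is spontaneous (proceeds forward).

ΔG = -19.0 kJ/mol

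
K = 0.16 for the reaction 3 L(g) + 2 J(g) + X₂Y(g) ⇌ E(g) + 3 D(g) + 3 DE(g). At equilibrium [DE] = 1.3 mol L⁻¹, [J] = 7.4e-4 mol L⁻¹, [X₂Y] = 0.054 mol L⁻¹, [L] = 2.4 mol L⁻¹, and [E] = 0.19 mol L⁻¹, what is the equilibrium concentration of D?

At equilibrium, K = [E]·[D]³·[DE]³ / ([L]³·[J]²·[X₂Y]) = 0.16.
(0.19)·([D])³·(1.3)³ / ((2.4)³·(7.4e-4)²·(0.054)) = 0.16
[D]³ = 1.57e-7 ⇒ [D] = 0.0054 mol L⁻¹

[D] = 0.0054 mol L⁻¹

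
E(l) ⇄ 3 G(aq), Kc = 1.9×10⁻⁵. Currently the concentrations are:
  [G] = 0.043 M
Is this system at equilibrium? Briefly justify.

no; Q > K, reaction proceeds in reverse

(E is a pure liquid — omitted from Qc.)
Qc = [G]³ = (0.043)³ = 8.0×10⁻⁵
Qc = 8.0×10⁻⁵ > Kc = 1.9×10⁻⁵: net reverse reaction.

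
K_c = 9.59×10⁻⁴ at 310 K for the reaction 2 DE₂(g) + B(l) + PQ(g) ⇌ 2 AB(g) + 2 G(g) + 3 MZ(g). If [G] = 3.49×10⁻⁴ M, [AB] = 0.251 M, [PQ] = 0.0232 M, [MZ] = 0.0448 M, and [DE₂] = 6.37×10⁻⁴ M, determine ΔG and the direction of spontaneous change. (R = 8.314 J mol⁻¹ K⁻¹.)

(B is a pure liquid — omitted from Q_c.)
Q_c = [AB]²·[G]²·[MZ]³ / ([DE₂]²·[PQ]) = (0.251)²·(3.49×10⁻⁴)²·(0.0448)³ / ((6.37×10⁻⁴)²·(0.0232)) = 7.33×10⁻⁵
ΔG = RT ln(Q_c/K_c) = (8.314 J mol⁻¹ K⁻¹)(310 K) × ln(7.33×10⁻⁵/9.59×10⁻⁴)
   = (2.577 kJ/mol)(-2.571) = -6.63 kJ/mol
ΔG < 0, so the forward reaction is spontaneous (proceeds forward).

ΔG = -6.63 kJ/mol; the forward reaction is spontaneous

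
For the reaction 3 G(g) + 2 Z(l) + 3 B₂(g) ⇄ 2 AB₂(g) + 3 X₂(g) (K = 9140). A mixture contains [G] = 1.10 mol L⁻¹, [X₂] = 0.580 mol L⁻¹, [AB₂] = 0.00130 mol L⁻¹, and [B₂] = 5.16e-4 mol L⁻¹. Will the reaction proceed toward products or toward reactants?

(Z is a pure liquid — omitted from Q.)
Q = [AB₂]²·[X₂]³ / ([G]³·[B₂]³) = (0.00130)²·(0.580)³ / ((1.10)³·(5.16e-4)³) = 1800
Q = 1800 < K = 9140, so the forward reaction proceeds.

toward products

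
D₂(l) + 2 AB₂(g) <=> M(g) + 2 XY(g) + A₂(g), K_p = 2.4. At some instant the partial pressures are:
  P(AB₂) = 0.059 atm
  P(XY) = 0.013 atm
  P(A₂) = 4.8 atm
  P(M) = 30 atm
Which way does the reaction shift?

reverse (toward reactants)

(D₂ is a pure liquid — omitted from Q_p.)
Q_p = P(M)·P(XY)²·P(A₂) / P(AB₂)² = (30)·(0.013)²·(4.8) / (0.059)² = 7.0
Q_p = 7.0 > K_p = 2.4, so the reverse reaction proceeds.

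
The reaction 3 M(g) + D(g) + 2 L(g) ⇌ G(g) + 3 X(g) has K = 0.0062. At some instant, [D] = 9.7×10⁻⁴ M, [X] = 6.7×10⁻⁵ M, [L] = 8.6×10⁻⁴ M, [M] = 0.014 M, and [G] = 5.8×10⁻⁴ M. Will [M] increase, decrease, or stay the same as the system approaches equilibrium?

Q = [G]·[X]³ / ([M]³·[D]·[L]²) = (5.8×10⁻⁴)·(6.7×10⁻⁵)³ / ((0.014)³·(9.7×10⁻⁴)·(8.6×10⁻⁴)²) = 0.089
Q = 0.089 > K = 0.0062: net reverse reaction.
M is a reactant, so it increases.

increase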